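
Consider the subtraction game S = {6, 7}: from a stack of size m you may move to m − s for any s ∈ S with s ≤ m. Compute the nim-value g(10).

Compute g(0), g(1), … for moves {6, 7}:
g(0) = mex{} = 0
g(1) = mex{} = 0
g(2) = mex{} = 0
g(3) = mex{} = 0
g(4) = mex{} = 0
g(5) = mex{} = 0
g(6) = mex{0} = 1
g(7) = mex{0} = 1
g(8) = mex{0} = 1
g(9) = mex{0} = 1
g(10) = mex{0} = 1
So g(10) = 1.

1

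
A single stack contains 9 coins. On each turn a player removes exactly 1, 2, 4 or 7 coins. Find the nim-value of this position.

Compute g(0), g(1), … for moves {1, 2, 4, 7}:
g(0) = mex{} = 0
g(1) = mex{0} = 1
g(2) = mex{0,1} = 2
g(3) = mex{1,2} = 0
g(4) = mex{0,2} = 1
g(5) = mex{0,1} = 2
g(6) = mex{1,2} = 0
g(7) = mex{0,2} = 1
g(8) = mex{0,1} = 2
g(9) = mex{1,2} = 0
So g(9) = 0.

0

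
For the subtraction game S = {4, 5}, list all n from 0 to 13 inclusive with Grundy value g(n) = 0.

Build the Grundy sequence with g(k) = mex{g(k−s) : s ∈ {4, 5}, s ≤ k}:
k:     0  1  2  3  4  5  6  7  8  9 10 11 12 13
g(k):  0  0  0  0  1  1  1  1  2  0  0  0  0  1
The P-positions (g = 0) in 0..13 are 0, 1, 2, 3, 9, 10, 11, 12.

0, 1, 2, 3, 9, 10, 11, 12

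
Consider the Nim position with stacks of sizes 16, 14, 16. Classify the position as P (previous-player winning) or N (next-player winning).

Write each in binary and XOR column by column:
  10000  (16)
  01110  (14)
  10000  (16)
  -----
  01110  (14)
The nim-sum is 14 ≠ 0, so this is an N-position: the player to move can win.

N-position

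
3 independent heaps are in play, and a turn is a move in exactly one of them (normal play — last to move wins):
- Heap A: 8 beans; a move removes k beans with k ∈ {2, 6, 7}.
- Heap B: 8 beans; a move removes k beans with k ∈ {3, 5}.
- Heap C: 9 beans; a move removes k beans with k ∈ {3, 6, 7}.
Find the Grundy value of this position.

1

Grundy values for heap A (subtraction set {2, 6, 7}):
g(0) = mex{} = 0
g(1) = mex{} = 0
g(2) = mex{0} = 1
g(3) = mex{0} = 1
g(4) = mex{1} = 0
g(5) = mex{1} = 0
g(6) = mex{0} = 1
g(7) = mex{0} = 1
g(8) = mex{0,1} = 2
So g(8) = 2.
For heap B, compute g(0), g(1), … with moves {3, 5}:
k:     0  1  2  3  4  5  6  7  8
g(k):  0  0  0  1  1  1  2  2  0
So g(8) = 0.
For heap C, compute g(0), g(1), … with moves {3, 6, 7}:
k:     0  1  2  3  4  5  6  7  8  9
g(k):  0  0  0  1  1  1  2  2  2  3
So g(9) = 3.
By the Sprague-Grundy theorem, the Grundy value of a sum of independent games is the XOR of the component values.
Combined value = 2 ⊕ 0 ⊕ 3 = 1.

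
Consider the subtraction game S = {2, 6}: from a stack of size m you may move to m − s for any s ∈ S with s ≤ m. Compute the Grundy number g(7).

Compute g(0), g(1), … for moves {2, 6}:
g(0) = mex{} = 0
g(1) = mex{} = 0
g(2) = mex{0} = 1
g(3) = mex{0} = 1
g(4) = mex{1} = 0
g(5) = mex{1} = 0
g(6) = mex{0} = 1
g(7) = mex{0} = 1
So g(7) = 1.

1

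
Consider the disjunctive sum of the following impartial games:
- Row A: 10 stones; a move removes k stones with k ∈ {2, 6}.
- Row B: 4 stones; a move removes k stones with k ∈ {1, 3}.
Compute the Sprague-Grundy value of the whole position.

For row A, compute g(0), g(1), … with moves {2, 6}:
g(0) = mex{} = 0
g(1) = mex{} = 0
g(2) = mex{0} = 1
g(3) = mex{0} = 1
g(4) = mex{1} = 0
g(5) = mex{1} = 0
g(6) = mex{0} = 1
g(7) = mex{0} = 1
g(8) = mex{1} = 0
g(9) = mex{1} = 0
g(10) = mex{0} = 1
So g(10) = 1.
For row B, compute g(0), g(1), … with moves {1, 3}:
g(0) = mex{} = 0
g(1) = mex{0} = 1
g(2) = mex{1} = 0
g(3) = mex{0} = 1
g(4) = mex{1} = 0
So g(4) = 0.
The value of a disjunctive sum is the nim-sum of the parts.
Combined value = 1 ⊕ 0 = 1.

1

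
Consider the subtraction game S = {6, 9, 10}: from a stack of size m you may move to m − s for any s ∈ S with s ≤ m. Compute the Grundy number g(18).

0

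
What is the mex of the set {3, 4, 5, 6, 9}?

0 is not in the set, so the mex is 0.

0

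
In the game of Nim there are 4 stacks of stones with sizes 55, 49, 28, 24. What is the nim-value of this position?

2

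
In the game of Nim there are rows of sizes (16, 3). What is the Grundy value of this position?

Compute the nim-sum pairwise:
16 ⊕ 3 = 19

19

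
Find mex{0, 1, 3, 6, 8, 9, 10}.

The values 0, 1 are all present; 2 is the first non-negative integer missing from the set.

2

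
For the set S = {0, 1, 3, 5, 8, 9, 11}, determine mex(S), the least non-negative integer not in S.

The values 0, 1 are all present; 2 is the first non-negative integer missing from the set.

2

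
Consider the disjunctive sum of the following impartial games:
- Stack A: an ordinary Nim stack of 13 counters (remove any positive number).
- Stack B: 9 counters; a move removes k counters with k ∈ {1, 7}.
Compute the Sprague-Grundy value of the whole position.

Stack A is a plain Nim stack of size 13, so its Grundy value is 13.
Grundy values for stack B (subtraction set {1, 7}):
g(0) = mex{} = 0
g(1) = mex{0} = 1
g(2) = mex{1} = 0
g(3) = mex{0} = 1
g(4) = mex{1} = 0
g(5) = mex{0} = 1
g(6) = mex{1} = 0
g(7) = mex{0} = 1
g(8) = mex{1} = 0
g(9) = mex{0} = 1
So g(9) = 1.
The value of a disjunctive sum is the nim-sum of the parts.
Combined value = 13 XOR 1 = 12.

12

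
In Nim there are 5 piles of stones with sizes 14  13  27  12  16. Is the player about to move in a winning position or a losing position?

Winning position

In binary:
  01110  (14)
  01101  (13)
  11011  (27)
  01100  (12)
  10000  (16)
  -----
  00100  (4)
The nim-sum is 4 ≠ 0, so this is an N-position: the player to move can win.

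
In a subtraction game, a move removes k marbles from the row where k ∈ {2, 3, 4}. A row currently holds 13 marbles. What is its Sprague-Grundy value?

0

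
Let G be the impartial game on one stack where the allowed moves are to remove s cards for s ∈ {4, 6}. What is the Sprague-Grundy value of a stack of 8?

Compute g(0), g(1), … for moves {4, 6}:
g(0) = mex{} = 0
g(1) = mex{} = 0
g(2) = mex{} = 0
g(3) = mex{} = 0
g(4) = mex{0} = 1
g(5) = mex{0} = 1
g(6) = mex{0} = 1
g(7) = mex{0} = 1
g(8) = mex{0,1} = 2
So g(8) = 2.

2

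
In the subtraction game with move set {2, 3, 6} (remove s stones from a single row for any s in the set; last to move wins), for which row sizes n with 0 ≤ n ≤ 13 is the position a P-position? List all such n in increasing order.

0, 1, 5, 9, 10

Build the Grundy sequence with g(k) = mex{g(k−s) : s ∈ {2, 3, 6}, s ≤ k}:
k:     0  1  2  3  4  5  6  7  8  9 10 11 12 13
g(k):  0  0  1  1  2  0  3  1  2  0  0  1  1  2
The P-positions (g = 0) in 0..13 are 0, 1, 5, 9, 10.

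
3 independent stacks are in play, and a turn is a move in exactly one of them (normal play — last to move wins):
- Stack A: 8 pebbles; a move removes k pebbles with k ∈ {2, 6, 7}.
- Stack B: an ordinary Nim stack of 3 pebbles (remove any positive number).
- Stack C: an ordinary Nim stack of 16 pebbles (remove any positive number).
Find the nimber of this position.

For stack A, compute g(0), g(1), … with moves {2, 6, 7}:
g(0) = mex{} = 0
g(1) = mex{} = 0
g(2) = mex{0} = 1
g(3) = mex{0} = 1
g(4) = mex{1} = 0
g(5) = mex{1} = 0
g(6) = mex{0} = 1
g(7) = mex{0} = 1
g(8) = mex{0,1} = 2
So g(8) = 2.
Stack B is a plain Nim stack of size 3, so its Grundy value is 3.
Stack C is a plain Nim stack of size 16, so its Grundy value is 16.
The value of a disjunctive sum is the nim-sum of the parts.
Combined value = 2 XOR 3 XOR 16 = 17.

17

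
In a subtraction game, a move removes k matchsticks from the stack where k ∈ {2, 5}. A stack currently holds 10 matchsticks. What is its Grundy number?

Grundy values for subtraction set {2, 5}:
k:     0  1  2  3  4  5  6  7  8  9 10
g(k):  0  0  1  1  0  2  1  0  0  1  1
So g(10) = 1.

1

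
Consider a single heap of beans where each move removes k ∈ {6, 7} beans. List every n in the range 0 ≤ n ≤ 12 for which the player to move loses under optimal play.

0, 1, 2, 3, 4, 5

Build the Grundy sequence with g(k) = mex{g(k−s) : s ∈ {6, 7}, s ≤ k}:
g(0) = mex{} = 0
g(1) = mex{} = 0
g(2) = mex{} = 0
g(3) = mex{} = 0
g(4) = mex{} = 0
g(5) = mex{} = 0
g(6) = mex{0} = 1
g(7) = mex{0} = 1
g(8) = mex{0} = 1
g(9) = mex{0} = 1
g(10) = mex{0} = 1
g(11) = mex{0} = 1
g(12) = mex{0,1} = 2
The P-positions (g = 0) in 0..12 are 0, 1, 2, 3, 4, 5.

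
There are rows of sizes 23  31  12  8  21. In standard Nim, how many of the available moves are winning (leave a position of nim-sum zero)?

3

Nim-sum: 23 ⊕ 31 ⊕ 12 ⊕ 8 ⊕ 21 = 25.
The overall nim-sum is X = 25. A row of size p has a winning move iff p XOR X < p (reduce it to p XOR X).
  23: 23 XOR 25 = 14 < 23 — winning move (to 14).
  31: 31 XOR 25 = 6 < 31 — winning move (to 6).
  12: 12 XOR 25 = 21 ≥ 12 — no move.
  8: 8 XOR 25 = 17 ≥ 8 — no move.
  21: 21 XOR 25 = 12 < 21 — winning move (to 12).
That gives 3 winning moves.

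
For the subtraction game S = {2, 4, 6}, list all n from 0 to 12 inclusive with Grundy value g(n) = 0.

0, 1, 8, 9

Compute g(0), g(1), … for moves {2, 4, 6}:
g(0) = mex{} = 0
g(1) = mex{} = 0
g(2) = mex{0} = 1
g(3) = mex{0} = 1
g(4) = mex{0,1} = 2
g(5) = mex{0,1} = 2
g(6) = mex{0,1,2} = 3
g(7) = mex{0,1,2} = 3
g(8) = mex{1,2,3} = 0
g(9) = mex{1,2,3} = 0
g(10) = mex{0,2,3} = 1
g(11) = mex{0,2,3} = 1
g(12) = mex{0,1,3} = 2
The P-positions (g = 0) in 0..12 are 0, 1, 8, 9.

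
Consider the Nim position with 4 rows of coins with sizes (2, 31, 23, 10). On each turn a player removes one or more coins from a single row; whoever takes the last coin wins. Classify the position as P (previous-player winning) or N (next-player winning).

P-position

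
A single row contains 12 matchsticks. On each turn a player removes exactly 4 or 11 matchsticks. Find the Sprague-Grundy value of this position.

Grundy values for subtraction set {4, 11}:
k:     0  1  2  3  4  5  6  7  8  9 10 11 12
g(k):  0  0  0  0  1  1  1  1  0  0  0  2  1
So g(12) = 1.

1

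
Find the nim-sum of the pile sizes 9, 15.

Write each in binary and XOR column by column:
  1001  (9)
  1111  (15)
  ----
  0110  (6)

6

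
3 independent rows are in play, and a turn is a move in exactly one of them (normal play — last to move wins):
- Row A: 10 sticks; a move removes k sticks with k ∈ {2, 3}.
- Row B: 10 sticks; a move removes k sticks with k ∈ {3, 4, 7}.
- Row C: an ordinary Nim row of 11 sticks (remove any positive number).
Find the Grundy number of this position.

Build the Grundy sequence for row A with g(k) = mex{g(k−s) : s ∈ {2, 3}, s ≤ k}:
g(0) = mex{} = 0
g(1) = mex{} = 0
g(2) = mex{0} = 1
g(3) = mex{0} = 1
g(4) = mex{0,1} = 2
g(5) = mex{1} = 0
g(6) = mex{1,2} = 0
g(7) = mex{0,2} = 1
g(8) = mex{0} = 1
g(9) = mex{0,1} = 2
g(10) = mex{1} = 0
So g(10) = 0.
Build the Grundy sequence for row B with g(k) = mex{g(k−s) : s ∈ {3, 4, 7}, s ≤ k}:
k:     0  1  2  3  4  5  6  7  8  9 10
g(k):  0  0  0  1  1  1  2  2  2  3  0
So g(10) = 0.
Row C is a plain Nim row of size 11, so its Grundy value is 11.
The value of a disjunctive sum is the nim-sum of the parts.
Combined value = 0 XOR 0 XOR 11 = 11.

11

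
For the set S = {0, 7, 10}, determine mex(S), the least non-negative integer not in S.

0 is in the set but 1 is not, so the mex is 1.

1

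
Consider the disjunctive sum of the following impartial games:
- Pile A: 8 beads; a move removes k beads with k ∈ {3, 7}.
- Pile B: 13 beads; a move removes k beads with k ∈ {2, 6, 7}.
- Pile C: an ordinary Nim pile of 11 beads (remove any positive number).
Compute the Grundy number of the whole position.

9

For pile A, compute g(0), g(1), … with moves {3, 7}:
k:     0  1  2  3  4  5  6  7  8
g(k):  0  0  0  1  1  1  0  2  2
So g(8) = 2.
Grundy values for pile B (subtraction set {2, 6, 7}):
g(0) = mex{} = 0
g(1) = mex{} = 0
g(2) = mex{0} = 1
g(3) = mex{0} = 1
g(4) = mex{1} = 0
g(5) = mex{1} = 0
g(6) = mex{0} = 1
g(7) = mex{0} = 1
g(8) = mex{0,1} = 2
g(9) = mex{1} = 0
g(10) = mex{0,1,2} = 3
g(11) = mex{0} = 1
g(12) = mex{0,1,3} = 2
g(13) = mex{1} = 0
So g(13) = 0.
Pile C is a plain Nim pile of size 11, so its Grundy value is 11.
The value of a disjunctive sum is the nim-sum of the parts.
Combined value = 2 XOR 0 XOR 11 = 9.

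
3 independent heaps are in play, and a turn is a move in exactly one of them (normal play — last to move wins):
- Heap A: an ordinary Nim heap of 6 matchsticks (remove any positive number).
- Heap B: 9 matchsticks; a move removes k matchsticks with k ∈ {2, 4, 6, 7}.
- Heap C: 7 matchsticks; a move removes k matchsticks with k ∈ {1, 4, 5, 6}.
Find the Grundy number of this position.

5

Heap A is a plain Nim heap of size 6, so its Grundy value is 6.
Grundy values for heap B (subtraction set {2, 4, 6, 7}):
k:     0  1  2  3  4  5  6  7  8  9
g(k):  0  0  1  1  2  2  3  3  4  0
So g(9) = 0.
Build the Grundy sequence for heap C with g(k) = mex{g(k−s) : s ∈ {1, 4, 5, 6}, s ≤ k}:
g(0) = mex{} = 0
g(1) = mex{0} = 1
g(2) = mex{1} = 0
g(3) = mex{0} = 1
g(4) = mex{0,1} = 2
g(5) = mex{0,1,2} = 3
g(6) = mex{0,1,3} = 2
g(7) = mex{0,1,2} = 3
So g(7) = 3.
The value of a disjunctive sum is the nim-sum of the parts.
Combined value = 6 XOR 0 XOR 3 = 5.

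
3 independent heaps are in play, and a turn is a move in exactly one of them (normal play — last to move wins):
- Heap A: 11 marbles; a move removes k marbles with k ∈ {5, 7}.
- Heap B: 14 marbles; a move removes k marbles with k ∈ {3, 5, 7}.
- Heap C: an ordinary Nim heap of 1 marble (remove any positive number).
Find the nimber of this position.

2

For heap A, compute g(0), g(1), … with moves {5, 7}:
g(0) = mex{} = 0
g(1) = mex{} = 0
g(2) = mex{} = 0
g(3) = mex{} = 0
g(4) = mex{} = 0
g(5) = mex{0} = 1
g(6) = mex{0} = 1
g(7) = mex{0} = 1
g(8) = mex{0} = 1
g(9) = mex{0} = 1
g(10) = mex{0,1} = 2
g(11) = mex{0,1} = 2
So g(11) = 2.
For heap B, compute g(0), g(1), … with moves {3, 5, 7}:
g(0) = mex{} = 0
g(1) = mex{} = 0
g(2) = mex{} = 0
g(3) = mex{0} = 1
g(4) = mex{0} = 1
g(5) = mex{0} = 1
g(6) = mex{0,1} = 2
g(7) = mex{0,1} = 2
g(8) = mex{0,1} = 2
g(9) = mex{0,1,2} = 3
g(10) = mex{1,2} = 0
g(11) = mex{1,2} = 0
g(12) = mex{1,2,3} = 0
g(13) = mex{0,2} = 1
g(14) = mex{0,2,3} = 1
So g(14) = 1.
Heap C is a plain Nim heap of size 1, so its Grundy value is 1.
By the Sprague-Grundy theorem, the Grundy value of a sum of independent games is the XOR of the component values.
Combined value = 2 XOR 1 XOR 1 = 2.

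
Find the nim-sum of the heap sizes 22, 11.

29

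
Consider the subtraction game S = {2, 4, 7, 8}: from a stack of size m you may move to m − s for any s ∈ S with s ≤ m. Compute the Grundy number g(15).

Grundy values for subtraction set {2, 4, 7, 8}:
k:     0  1  2  3  4  5  6  7  8  9 10 11 12 13 14 15
g(k):  0  0  1  1  2  2  0  3  1  4  2  0  0  1  1  2
So g(15) = 2.

2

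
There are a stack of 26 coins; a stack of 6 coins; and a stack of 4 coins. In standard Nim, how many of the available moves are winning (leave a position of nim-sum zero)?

1

In binary:
  11010  (26)
  00110  (6)
  00100  (4)
  -----
  11000  (24)
The overall nim-sum is X = 24. A stack of size p has a winning move iff p XOR X < p (reduce it to p XOR X).
  26: 26 XOR 24 = 2 < 26 — winning move (to 2).
  6: 6 XOR 24 = 30 ≥ 6 — no move.
  4: 4 XOR 24 = 28 ≥ 4 — no move.
That gives 1 winning move.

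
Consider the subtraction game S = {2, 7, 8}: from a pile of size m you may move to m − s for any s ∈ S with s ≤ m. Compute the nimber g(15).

0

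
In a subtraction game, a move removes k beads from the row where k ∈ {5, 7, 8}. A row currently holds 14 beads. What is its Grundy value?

Compute g(0), g(1), … for moves {5, 7, 8}:
k:     0  1  2  3  4  5  6  7  8  9 10 11 12 13 14
g(k):  0  0  0  0  0  1  1  1  1  1  2  2  2  0  0
So g(14) = 0.

0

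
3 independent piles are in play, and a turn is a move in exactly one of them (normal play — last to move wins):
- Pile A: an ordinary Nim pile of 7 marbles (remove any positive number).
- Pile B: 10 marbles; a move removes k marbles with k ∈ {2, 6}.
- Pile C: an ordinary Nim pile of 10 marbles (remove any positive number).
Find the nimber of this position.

12

Pile A is a plain Nim pile of size 7, so its Grundy value is 7.
Build the Grundy sequence for pile B with g(k) = mex{g(k−s) : s ∈ {2, 6}, s ≤ k}:
g(0) = mex{} = 0
g(1) = mex{} = 0
g(2) = mex{0} = 1
g(3) = mex{0} = 1
g(4) = mex{1} = 0
g(5) = mex{1} = 0
g(6) = mex{0} = 1
g(7) = mex{0} = 1
g(8) = mex{1} = 0
g(9) = mex{1} = 0
g(10) = mex{0} = 1
So g(10) = 1.
Pile C is a plain Nim pile of size 10, so its Grundy value is 10.
By the Sprague-Grundy theorem, the Grundy value of a sum of independent games is the XOR of the component values.
Combined value = 7 XOR 1 XOR 10 = 12.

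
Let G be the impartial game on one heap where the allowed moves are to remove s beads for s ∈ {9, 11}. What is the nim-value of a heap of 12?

Compute g(0), g(1), … for moves {9, 11}:
g(0) = mex{} = 0
g(1) = mex{} = 0
g(2) = mex{} = 0
g(3) = mex{} = 0
g(4) = mex{} = 0
g(5) = mex{} = 0
g(6) = mex{} = 0
g(7) = mex{} = 0
g(8) = mex{} = 0
g(9) = mex{0} = 1
g(10) = mex{0} = 1
g(11) = mex{0} = 1
g(12) = mex{0} = 1
So g(12) = 1.

1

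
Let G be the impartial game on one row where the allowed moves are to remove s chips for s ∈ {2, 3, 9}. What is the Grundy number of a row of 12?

Grundy values for subtraction set {2, 3, 9}:
g(0) = mex{} = 0
g(1) = mex{} = 0
g(2) = mex{0} = 1
g(3) = mex{0} = 1
g(4) = mex{0,1} = 2
g(5) = mex{1} = 0
g(6) = mex{1,2} = 0
g(7) = mex{0,2} = 1
g(8) = mex{0} = 1
g(9) = mex{0,1} = 2
g(10) = mex{0,1} = 2
g(11) = mex{1,2} = 0
g(12) = mex{1,2} = 0
So g(12) = 0.

0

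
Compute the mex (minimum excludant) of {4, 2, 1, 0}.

The values 0, 1, 2 are all present; 3 is the first non-negative integer missing from the set.

3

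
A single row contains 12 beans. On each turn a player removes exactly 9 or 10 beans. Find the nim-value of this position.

Build the Grundy sequence with g(k) = mex{g(k−s) : s ∈ {9, 10}, s ≤ k}:
k:     0  1  2  3  4  5  6  7  8  9 10 11 12
g(k):  0  0  0  0  0  0  0  0  0  1  1  1  1
So g(12) = 1.

1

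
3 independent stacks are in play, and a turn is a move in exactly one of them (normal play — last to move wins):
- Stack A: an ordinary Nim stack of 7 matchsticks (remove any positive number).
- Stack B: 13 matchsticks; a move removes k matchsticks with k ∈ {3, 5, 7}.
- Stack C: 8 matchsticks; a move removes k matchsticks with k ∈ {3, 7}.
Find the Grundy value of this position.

Stack A is a plain Nim stack of size 7, so its Grundy value is 7.
For stack B, compute g(0), g(1), … with moves {3, 5, 7}:
k:     0  1  2  3  4  5  6  7  8  9 10 11 12 13
g(k):  0  0  0  1  1  1  2  2  2  3  0  0  0  1
So g(13) = 1.
For stack C, compute g(0), g(1), … with moves {3, 7}:
k:     0  1  2  3  4  5  6  7  8
g(k):  0  0  0  1  1  1  0  2  2
So g(8) = 2.
The value of a disjunctive sum is the nim-sum of the parts.
Combined value = 7 ⊕ 1 ⊕ 2 = 4.

4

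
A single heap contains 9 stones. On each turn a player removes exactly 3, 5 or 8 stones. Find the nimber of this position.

Compute g(0), g(1), … for moves {3, 5, 8}:
k:     0  1  2  3  4  5  6  7  8  9
g(k):  0  0  0  1  1  1  2  2  2  3
So g(9) = 3.

3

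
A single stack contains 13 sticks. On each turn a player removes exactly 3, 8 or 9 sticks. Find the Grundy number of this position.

Compute g(0), g(1), … for moves {3, 8, 9}:
g(0) = mex{} = 0
g(1) = mex{} = 0
g(2) = mex{} = 0
g(3) = mex{0} = 1
g(4) = mex{0} = 1
g(5) = mex{0} = 1
g(6) = mex{1} = 0
g(7) = mex{1} = 0
g(8) = mex{0,1} = 2
g(9) = mex{0} = 1
g(10) = mex{0} = 1
g(11) = mex{0,1,2} = 3
g(12) = mex{1} = 0
g(13) = mex{1} = 0
So g(13) = 0.

0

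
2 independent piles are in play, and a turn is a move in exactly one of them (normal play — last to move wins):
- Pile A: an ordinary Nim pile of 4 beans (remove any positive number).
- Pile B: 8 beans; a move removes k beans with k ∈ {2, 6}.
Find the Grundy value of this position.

4

Pile A is a plain Nim pile of size 4, so its Grundy value is 4.
Grundy values for pile B (subtraction set {2, 6}):
g(0) = mex{} = 0
g(1) = mex{} = 0
g(2) = mex{0} = 1
g(3) = mex{0} = 1
g(4) = mex{1} = 0
g(5) = mex{1} = 0
g(6) = mex{0} = 1
g(7) = mex{0} = 1
g(8) = mex{1} = 0
So g(8) = 0.
By the Sprague-Grundy theorem, the Grundy value of a sum of independent games is the XOR of the component values.
Combined value = 4 ⊕ 0 = 4.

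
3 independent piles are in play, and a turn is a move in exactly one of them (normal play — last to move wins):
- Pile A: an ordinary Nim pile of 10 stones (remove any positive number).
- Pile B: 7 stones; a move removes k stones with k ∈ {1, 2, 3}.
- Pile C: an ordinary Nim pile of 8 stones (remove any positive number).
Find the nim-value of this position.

1

Pile A is a plain Nim pile of size 10, so its Grundy value is 10.
Grundy values for pile B (subtraction set {1, 2, 3}):
k:     0  1  2  3  4  5  6  7
g(k):  0  1  2  3  0  1  2  3
So g(7) = 3.
Pile C is a plain Nim pile of size 8, so its Grundy value is 8.
The value of a disjunctive sum is the nim-sum of the parts.
Combined value = 10 ⊕ 3 ⊕ 8 = 1.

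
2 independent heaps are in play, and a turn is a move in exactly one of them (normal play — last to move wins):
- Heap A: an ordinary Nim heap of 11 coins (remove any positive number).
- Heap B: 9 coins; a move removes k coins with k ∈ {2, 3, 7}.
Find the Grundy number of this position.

Heap A is a plain Nim heap of size 11, so its Grundy value is 11.
Grundy values for heap B (subtraction set {2, 3, 7}):
k:     0  1  2  3  4  5  6  7  8  9
g(k):  0  0  1  1  2  0  0  1  1  2
So g(9) = 2.
By the Sprague-Grundy theorem, the Grundy value of a sum of independent games is the XOR of the component values.
Combined value = 11 XOR 2 = 9.

9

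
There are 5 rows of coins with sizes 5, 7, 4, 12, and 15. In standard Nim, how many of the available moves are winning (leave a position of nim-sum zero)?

5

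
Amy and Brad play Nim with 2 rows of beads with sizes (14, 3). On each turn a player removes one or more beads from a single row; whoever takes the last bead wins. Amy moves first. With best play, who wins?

Amy wins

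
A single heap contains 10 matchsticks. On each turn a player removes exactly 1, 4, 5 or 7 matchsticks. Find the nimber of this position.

Grundy values for subtraction set {1, 4, 5, 7}:
k:     0  1  2  3  4  5  6  7  8  9 10
g(k):  0  1  0  1  2  3  2  3  0  1  0
So g(10) = 0.

0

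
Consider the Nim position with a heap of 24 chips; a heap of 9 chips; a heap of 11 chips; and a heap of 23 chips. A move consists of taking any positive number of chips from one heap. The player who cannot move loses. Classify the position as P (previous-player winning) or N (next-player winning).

Nim-sum: 24 ^ 9 ^ 11 ^ 23 = 13.
The nim-sum is 13 ≠ 0, so this is an N-position: the player to move can win.

N-position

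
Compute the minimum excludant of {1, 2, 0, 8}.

The values 0, 1, 2 are all present; 3 is the first non-negative integer missing from the set.

3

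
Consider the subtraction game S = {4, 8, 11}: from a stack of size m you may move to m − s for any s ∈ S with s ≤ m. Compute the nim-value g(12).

Grundy values for subtraction set {4, 8, 11}:
g(0) = mex{} = 0
g(1) = mex{} = 0
g(2) = mex{} = 0
g(3) = mex{} = 0
g(4) = mex{0} = 1
g(5) = mex{0} = 1
g(6) = mex{0} = 1
g(7) = mex{0} = 1
g(8) = mex{0,1} = 2
g(9) = mex{0,1} = 2
g(10) = mex{0,1} = 2
g(11) = mex{0,1} = 2
g(12) = mex{0,1,2} = 3
So g(12) = 3.

3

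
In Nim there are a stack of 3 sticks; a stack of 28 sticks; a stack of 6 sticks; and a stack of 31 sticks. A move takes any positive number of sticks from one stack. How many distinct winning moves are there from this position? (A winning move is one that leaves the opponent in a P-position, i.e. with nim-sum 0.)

3

Compute the nim-sum pairwise:
3 ^ 28 = 31
31 ^ 6 = 25
25 ^ 31 = 6
The overall nim-sum is X = 6. A stack of size p has a winning move iff p XOR X < p (reduce it to p XOR X).
  3: 3 XOR 6 = 5 ≥ 3 — no move.
  28: 28 XOR 6 = 26 < 28 — winning move (to 26).
  6: 6 XOR 6 = 0 < 6 — winning move (to 0).
  31: 31 XOR 6 = 25 < 31 — winning move (to 25).
That gives 3 winning moves.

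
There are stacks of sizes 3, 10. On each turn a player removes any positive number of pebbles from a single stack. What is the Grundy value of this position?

9

Compute the nim-sum pairwise:
3 ^ 10 = 9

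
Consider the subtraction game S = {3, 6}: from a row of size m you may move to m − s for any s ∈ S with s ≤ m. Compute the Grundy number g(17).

2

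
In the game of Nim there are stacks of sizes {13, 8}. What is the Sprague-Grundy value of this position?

Nim-sum: 13 ⊕ 8 = 5.

5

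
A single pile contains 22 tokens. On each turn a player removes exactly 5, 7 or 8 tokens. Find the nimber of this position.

1

Build the Grundy sequence with g(k) = mex{g(k−s) : s ∈ {5, 7, 8}, s ≤ k}:
k:     0  1  2  3  4  5  6  7  8  9 10 11 12 13 14 15 16 17 18 19 20 21 22
g(k):  0  0  0  0  0  1  1  1  1  1  2  2  2  0  0  0  0  0  1  1  1  1  1
So g(22) = 1.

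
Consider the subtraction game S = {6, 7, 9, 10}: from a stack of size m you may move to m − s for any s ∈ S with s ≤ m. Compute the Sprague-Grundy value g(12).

Grundy values for subtraction set {6, 7, 9, 10}:
k:     0  1  2  3  4  5  6  7  8  9 10 11 12
g(k):  0  0  0  0  0  0  1  1  1  1  1  1  2
So g(12) = 2.

2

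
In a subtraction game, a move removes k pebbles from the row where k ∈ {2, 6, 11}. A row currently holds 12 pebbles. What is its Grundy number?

2

Compute g(0), g(1), … for moves {2, 6, 11}:
g(0) = mex{} = 0
g(1) = mex{} = 0
g(2) = mex{0} = 1
g(3) = mex{0} = 1
g(4) = mex{1} = 0
g(5) = mex{1} = 0
g(6) = mex{0} = 1
g(7) = mex{0} = 1
g(8) = mex{1} = 0
g(9) = mex{1} = 0
g(10) = mex{0} = 1
g(11) = mex{0} = 1
g(12) = mex{0,1} = 2
So g(12) = 2.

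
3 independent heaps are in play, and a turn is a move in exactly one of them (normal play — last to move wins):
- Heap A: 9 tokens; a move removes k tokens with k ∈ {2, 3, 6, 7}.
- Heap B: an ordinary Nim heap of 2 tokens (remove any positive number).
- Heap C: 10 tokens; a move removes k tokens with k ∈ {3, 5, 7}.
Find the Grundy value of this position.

Grundy values for heap A (subtraction set {2, 3, 6, 7}):
g(0) = mex{} = 0
g(1) = mex{} = 0
g(2) = mex{0} = 1
g(3) = mex{0} = 1
g(4) = mex{0,1} = 2
g(5) = mex{1} = 0
g(6) = mex{0,1,2} = 3
g(7) = mex{0,2} = 1
g(8) = mex{0,1,3} = 2
g(9) = mex{1,3} = 0
So g(9) = 0.
Heap B is a plain Nim heap of size 2, so its Grundy value is 2.
Grundy values for heap C (subtraction set {3, 5, 7}):
g(0) = mex{} = 0
g(1) = mex{} = 0
g(2) = mex{} = 0
g(3) = mex{0} = 1
g(4) = mex{0} = 1
g(5) = mex{0} = 1
g(6) = mex{0,1} = 2
g(7) = mex{0,1} = 2
g(8) = mex{0,1} = 2
g(9) = mex{0,1,2} = 3
g(10) = mex{1,2} = 0
So g(10) = 0.
The value of a disjunctive sum is the nim-sum of the parts.
Combined value = 0 ⊕ 2 ⊕ 0 = 2.

2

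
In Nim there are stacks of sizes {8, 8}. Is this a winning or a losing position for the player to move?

Losing position

Nim-sum: 8 ^ 8 = 0.
The nim-sum is 0, so this is a P-position: the player to move is in a losing position under optimal play.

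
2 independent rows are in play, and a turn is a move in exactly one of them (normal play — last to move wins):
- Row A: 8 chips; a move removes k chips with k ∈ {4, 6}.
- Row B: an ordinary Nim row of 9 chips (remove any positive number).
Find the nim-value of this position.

11

Build the Grundy sequence for row A with g(k) = mex{g(k−s) : s ∈ {4, 6}, s ≤ k}:
k:     0  1  2  3  4  5  6  7  8
g(k):  0  0  0  0  1  1  1  1  2
So g(8) = 2.
Row B is a plain Nim row of size 9, so its Grundy value is 9.
The value of a disjunctive sum is the nim-sum of the parts.
Combined value = 2 XOR 9 = 11.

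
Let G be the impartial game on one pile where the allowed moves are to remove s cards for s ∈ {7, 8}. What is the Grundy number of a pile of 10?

1

Grundy values for subtraction set {7, 8}:
k:     0  1  2  3  4  5  6  7  8  9 10
g(k):  0  0  0  0  0  0  0  1  1  1  1
So g(10) = 1.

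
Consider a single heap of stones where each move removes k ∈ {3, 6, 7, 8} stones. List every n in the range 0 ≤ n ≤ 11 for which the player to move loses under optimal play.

0, 1, 2, 11

Grundy values for subtraction set {3, 6, 7, 8}:
k:     0  1  2  3  4  5  6  7  8  9 10 11
g(k):  0  0  0  1  1  1  2  2  2  3  3  0
The P-positions (g = 0) in 0..11 are 0, 1, 2, 11.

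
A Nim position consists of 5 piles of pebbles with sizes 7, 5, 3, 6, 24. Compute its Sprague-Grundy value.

Nim-sum: 7 XOR 5 XOR 3 XOR 6 XOR 24 = 31.

31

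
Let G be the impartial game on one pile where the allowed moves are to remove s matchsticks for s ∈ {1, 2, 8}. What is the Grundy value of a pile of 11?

Build the Grundy sequence with g(k) = mex{g(k−s) : s ∈ {1, 2, 8}, s ≤ k}:
g(0) = mex{} = 0
g(1) = mex{0} = 1
g(2) = mex{0,1} = 2
g(3) = mex{1,2} = 0
g(4) = mex{0,2} = 1
g(5) = mex{0,1} = 2
g(6) = mex{1,2} = 0
g(7) = mex{0,2} = 1
g(8) = mex{0,1} = 2
g(9) = mex{1,2} = 0
g(10) = mex{0,2} = 1
g(11) = mex{0,1} = 2
So g(11) = 2.

2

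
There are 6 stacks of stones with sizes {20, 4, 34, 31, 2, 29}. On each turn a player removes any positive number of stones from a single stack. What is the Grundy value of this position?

In binary:
  010100  (20)
  000100  (4)
  100010  (34)
  011111  (31)
  000010  (2)
  011101  (29)
  ------
  110010  (50)

50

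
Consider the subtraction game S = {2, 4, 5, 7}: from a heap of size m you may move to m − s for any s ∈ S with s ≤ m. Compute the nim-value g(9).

Compute g(0), g(1), … for moves {2, 4, 5, 7}:
g(0) = mex{} = 0
g(1) = mex{} = 0
g(2) = mex{0} = 1
g(3) = mex{0} = 1
g(4) = mex{0,1} = 2
g(5) = mex{0,1} = 2
g(6) = mex{0,1,2} = 3
g(7) = mex{0,1,2} = 3
g(8) = mex{0,1,2,3} = 4
g(9) = mex{1,2,3} = 0
So g(9) = 0.

0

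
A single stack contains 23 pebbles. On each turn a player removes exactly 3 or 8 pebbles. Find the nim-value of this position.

Grundy values for subtraction set {3, 8}:
k:     0  1  2  3  4  5  6  7  8  9 10 11 12 13 14 15 16 17 18 19 20 21 22 23
g(k):  0  0  0  1  1  1  0  0  2  1  1  0  0  0  1  1  1  0  0  2  1  1  0  0
So g(23) = 0.

0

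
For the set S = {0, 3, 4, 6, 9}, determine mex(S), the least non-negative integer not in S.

0 is in the set but 1 is not, so the mex is 1.

1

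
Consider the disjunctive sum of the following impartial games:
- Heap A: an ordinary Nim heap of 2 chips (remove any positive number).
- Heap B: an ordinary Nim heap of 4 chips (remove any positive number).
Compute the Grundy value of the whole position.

6

Heap A is a plain Nim heap of size 2, so its Grundy value is 2.
Heap B is a plain Nim heap of size 4, so its Grundy value is 4.
The value of a disjunctive sum is the nim-sum of the parts.
Combined value = 2 XOR 4 = 6.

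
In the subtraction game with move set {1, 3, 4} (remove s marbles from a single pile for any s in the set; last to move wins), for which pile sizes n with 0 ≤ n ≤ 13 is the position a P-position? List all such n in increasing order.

0, 2, 7, 9

Grundy values for subtraction set {1, 3, 4}:
g(0) = mex{} = 0
g(1) = mex{0} = 1
g(2) = mex{1} = 0
g(3) = mex{0} = 1
g(4) = mex{0,1} = 2
g(5) = mex{0,1,2} = 3
g(6) = mex{0,1,3} = 2
g(7) = mex{1,2} = 0
g(8) = mex{0,2,3} = 1
g(9) = mex{1,2,3} = 0
g(10) = mex{0,2} = 1
g(11) = mex{0,1} = 2
g(12) = mex{0,1,2} = 3
g(13) = mex{0,1,3} = 2
The P-positions (g = 0) in 0..13 are 0, 2, 7, 9.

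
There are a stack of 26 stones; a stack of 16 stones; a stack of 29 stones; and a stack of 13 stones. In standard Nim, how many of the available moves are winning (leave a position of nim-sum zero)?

Compute the nim-sum pairwise:
26 XOR 16 = 10
10 XOR 29 = 23
23 XOR 13 = 26
The overall nim-sum is X = 26. A stack of size p has a winning move iff p XOR X < p (reduce it to p XOR X).
  26: 26 XOR 26 = 0 < 26 — winning move (to 0).
  16: 16 XOR 26 = 10 < 16 — winning move (to 10).
  29: 29 XOR 26 = 7 < 29 — winning move (to 7).
  13: 13 XOR 26 = 23 ≥ 13 — no move.
That gives 3 winning moves.

3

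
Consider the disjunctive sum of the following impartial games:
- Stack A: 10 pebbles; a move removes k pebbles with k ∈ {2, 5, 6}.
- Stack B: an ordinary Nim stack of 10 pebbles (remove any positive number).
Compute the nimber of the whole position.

11

For stack A, compute g(0), g(1), … with moves {2, 5, 6}:
g(0) = mex{} = 0
g(1) = mex{} = 0
g(2) = mex{0} = 1
g(3) = mex{0} = 1
g(4) = mex{1} = 0
g(5) = mex{0,1} = 2
g(6) = mex{0} = 1
g(7) = mex{0,1,2} = 3
g(8) = mex{1} = 0
g(9) = mex{0,1,3} = 2
g(10) = mex{0,2} = 1
So g(10) = 1.
Stack B is a plain Nim stack of size 10, so its Grundy value is 10.
The value of a disjunctive sum is the nim-sum of the parts.
Combined value = 1 XOR 10 = 11.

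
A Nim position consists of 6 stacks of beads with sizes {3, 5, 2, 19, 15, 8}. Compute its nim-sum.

Nim-sum: 3 XOR 5 XOR 2 XOR 19 XOR 15 XOR 8 = 16.

16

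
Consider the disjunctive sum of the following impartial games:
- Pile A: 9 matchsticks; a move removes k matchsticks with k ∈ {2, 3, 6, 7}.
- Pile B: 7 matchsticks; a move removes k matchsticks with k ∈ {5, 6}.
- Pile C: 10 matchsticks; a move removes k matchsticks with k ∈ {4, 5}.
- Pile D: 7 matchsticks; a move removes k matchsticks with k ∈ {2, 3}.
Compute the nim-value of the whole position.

Grundy values for pile A (subtraction set {2, 3, 6, 7}):
g(0) = mex{} = 0
g(1) = mex{} = 0
g(2) = mex{0} = 1
g(3) = mex{0} = 1
g(4) = mex{0,1} = 2
g(5) = mex{1} = 0
g(6) = mex{0,1,2} = 3
g(7) = mex{0,2} = 1
g(8) = mex{0,1,3} = 2
g(9) = mex{1,3} = 0
So g(9) = 0.
For pile B, compute g(0), g(1), … with moves {5, 6}:
k:     0  1  2  3  4  5  6  7
g(k):  0  0  0  0  0  1  1  1
So g(7) = 1.
Grundy values for pile C (subtraction set {4, 5}):
g(0) = mex{} = 0
g(1) = mex{} = 0
g(2) = mex{} = 0
g(3) = mex{} = 0
g(4) = mex{0} = 1
g(5) = mex{0} = 1
g(6) = mex{0} = 1
g(7) = mex{0} = 1
g(8) = mex{0,1} = 2
g(9) = mex{1} = 0
g(10) = mex{1} = 0
So g(10) = 0.
Build the Grundy sequence for pile D with g(k) = mex{g(k−s) : s ∈ {2, 3}, s ≤ k}:
k:     0  1  2  3  4  5  6  7
g(k):  0  0  1  1  2  0  0  1
So g(7) = 1.
By the Sprague-Grundy theorem, the Grundy value of a sum of independent games is the XOR of the component values.
Combined value = 0 ⊕ 1 ⊕ 0 ⊕ 1 = 0.

0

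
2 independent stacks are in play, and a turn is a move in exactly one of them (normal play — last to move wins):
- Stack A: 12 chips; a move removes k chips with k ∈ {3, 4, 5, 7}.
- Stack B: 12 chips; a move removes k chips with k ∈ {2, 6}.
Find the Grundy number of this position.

Build the Grundy sequence for stack A with g(k) = mex{g(k−s) : s ∈ {3, 4, 5, 7}, s ≤ k}:
k:     0  1  2  3  4  5  6  7  8  9 10 11 12
g(k):  0  0  0  1  1  1  2  2  2  3  0  0  0
So g(12) = 0.
Build the Grundy sequence for stack B with g(k) = mex{g(k−s) : s ∈ {2, 6}, s ≤ k}:
g(0) = mex{} = 0
g(1) = mex{} = 0
g(2) = mex{0} = 1
g(3) = mex{0} = 1
g(4) = mex{1} = 0
g(5) = mex{1} = 0
g(6) = mex{0} = 1
g(7) = mex{0} = 1
g(8) = mex{1} = 0
g(9) = mex{1} = 0
g(10) = mex{0} = 1
g(11) = mex{0} = 1
g(12) = mex{1} = 0
So g(12) = 0.
By the Sprague-Grundy theorem, the Grundy value of a sum of independent games is the XOR of the component values.
Combined value = 0 ⊕ 0 = 0.

0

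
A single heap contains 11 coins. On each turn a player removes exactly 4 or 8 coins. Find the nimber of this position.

2

Build the Grundy sequence with g(k) = mex{g(k−s) : s ∈ {4, 8}, s ≤ k}:
k:     0  1  2  3  4  5  6  7  8  9 10 11
g(k):  0  0  0  0  1  1  1  1  2  2  2  2
So g(11) = 2.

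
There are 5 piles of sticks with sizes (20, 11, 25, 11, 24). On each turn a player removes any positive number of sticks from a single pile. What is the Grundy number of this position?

Compute the nim-sum pairwise:
20 XOR 11 = 31
31 XOR 25 = 6
6 XOR 11 = 13
13 XOR 24 = 21

21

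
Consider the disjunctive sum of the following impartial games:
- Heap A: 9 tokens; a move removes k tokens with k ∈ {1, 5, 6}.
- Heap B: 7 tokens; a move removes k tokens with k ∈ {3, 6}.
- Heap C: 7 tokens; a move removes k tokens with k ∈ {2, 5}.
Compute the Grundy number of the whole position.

1

Grundy values for heap A (subtraction set {1, 5, 6}):
g(0) = mex{} = 0
g(1) = mex{0} = 1
g(2) = mex{1} = 0
g(3) = mex{0} = 1
g(4) = mex{1} = 0
g(5) = mex{0} = 1
g(6) = mex{0,1} = 2
g(7) = mex{0,1,2} = 3
g(8) = mex{0,1,3} = 2
g(9) = mex{0,1,2} = 3
So g(9) = 3.
For heap B, compute g(0), g(1), … with moves {3, 6}:
k:     0  1  2  3  4  5  6  7
g(k):  0  0  0  1  1  1  2  2
So g(7) = 2.
Grundy values for heap C (subtraction set {2, 5}):
g(0) = mex{} = 0
g(1) = mex{} = 0
g(2) = mex{0} = 1
g(3) = mex{0} = 1
g(4) = mex{1} = 0
g(5) = mex{0,1} = 2
g(6) = mex{0} = 1
g(7) = mex{1,2} = 0
So g(7) = 0.
The value of a disjunctive sum is the nim-sum of the parts.
Combined value = 3 ⊕ 2 ⊕ 0 = 1.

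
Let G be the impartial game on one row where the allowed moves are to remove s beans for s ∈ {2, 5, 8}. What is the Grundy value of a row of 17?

0

Grundy values for subtraction set {2, 5, 8}:
k:     0  1  2  3  4  5  6  7  8  9 10 11 12 13 14 15 16 17
g(k):  0  0  1  1  0  2  1  0  2  1  0  0  1  1  0  2  1  0
So g(17) = 0.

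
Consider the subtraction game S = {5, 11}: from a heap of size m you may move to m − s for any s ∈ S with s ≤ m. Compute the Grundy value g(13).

2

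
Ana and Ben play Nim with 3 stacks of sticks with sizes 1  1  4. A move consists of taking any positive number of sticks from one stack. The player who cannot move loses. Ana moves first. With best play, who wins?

Compute the nim-sum pairwise:
1 XOR 1 = 0
0 XOR 4 = 4
The nim-sum is 4 ≠ 0, so this is an N-position: the player to move can win; Ana has a winning move.

Ana wins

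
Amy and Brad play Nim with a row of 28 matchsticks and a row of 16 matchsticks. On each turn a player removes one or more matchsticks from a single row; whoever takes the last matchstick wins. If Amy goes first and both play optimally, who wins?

Amy wins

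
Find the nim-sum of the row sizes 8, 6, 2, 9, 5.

0

Bitwise XOR of the heap sizes:
  1000  (8)
  0110  (6)
  0010  (2)
  1001  (9)
  0101  (5)
  ----
  0000  (0)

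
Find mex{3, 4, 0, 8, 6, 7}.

1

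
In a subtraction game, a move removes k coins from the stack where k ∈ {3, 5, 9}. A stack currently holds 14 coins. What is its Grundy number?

Grundy values for subtraction set {3, 5, 9}:
k:     0  1  2  3  4  5  6  7  8  9 10 11 12 13 14
g(k):  0  0  0  1  1  1  2  2  0  3  3  1  0  2  0
So g(14) = 0.

0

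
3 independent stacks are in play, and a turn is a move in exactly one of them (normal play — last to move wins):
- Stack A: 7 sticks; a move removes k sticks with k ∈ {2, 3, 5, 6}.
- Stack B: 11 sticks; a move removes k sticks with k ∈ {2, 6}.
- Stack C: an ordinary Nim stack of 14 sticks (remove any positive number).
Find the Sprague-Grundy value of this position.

For stack A, compute g(0), g(1), … with moves {2, 3, 5, 6}:
g(0) = mex{} = 0
g(1) = mex{} = 0
g(2) = mex{0} = 1
g(3) = mex{0} = 1
g(4) = mex{0,1} = 2
g(5) = mex{0,1} = 2
g(6) = mex{0,1,2} = 3
g(7) = mex{0,1,2} = 3
So g(7) = 3.
Grundy values for stack B (subtraction set {2, 6}):
k:     0  1  2  3  4  5  6  7  8  9 10 11
g(k):  0  0  1  1  0  0  1  1  0  0  1  1
So g(11) = 1.
Stack C is a plain Nim stack of size 14, so its Grundy value is 14.
The value of a disjunctive sum is the nim-sum of the parts.
Combined value = 3 ⊕ 1 ⊕ 14 = 12.

12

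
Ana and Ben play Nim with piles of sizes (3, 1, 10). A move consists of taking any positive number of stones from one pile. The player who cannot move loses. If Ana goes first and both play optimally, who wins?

Ana wins

Compute the nim-sum pairwise:
3 ^ 1 = 2
2 ^ 10 = 8
The nim-sum is 8 ≠ 0, so this is an N-position: the player to move can win; Ana has a winning move.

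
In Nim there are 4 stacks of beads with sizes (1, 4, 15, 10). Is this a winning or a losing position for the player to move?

Losing position

In binary:
  0001  (1)
  0100  (4)
  1111  (15)
  1010  (10)
  ----
  0000  (0)
The nim-sum is 0, so this is a P-position: the player to move is in a losing position under optimal play.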